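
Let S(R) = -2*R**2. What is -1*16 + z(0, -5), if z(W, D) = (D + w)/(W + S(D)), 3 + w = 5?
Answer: -797/50 ≈ -15.940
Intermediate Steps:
w = 2 (w = -3 + 5 = 2)
z(W, D) = (2 + D)/(W - 2*D**2) (z(W, D) = (D + 2)/(W - 2*D**2) = (2 + D)/(W - 2*D**2))
-1*16 + z(0, -5) = -1*16 + (-2 - 1*(-5))/(-1*0 + 2*(-5)**2) = -16 + (-2 + 5)/(0 + 2*25) = -16 + 3/(0 + 50) = -16 + 3/50 = -797/50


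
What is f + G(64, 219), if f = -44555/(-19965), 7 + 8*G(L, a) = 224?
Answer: 937769/31944 ≈ 29.357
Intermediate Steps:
G(L, a) = 217/8 (G(L, a) = -7/8 + (⅛)*224 = -7/8 + 28 = 217/8)
f = 8911/3993 (f = -44555*(-1/19965) = 8911/3993 ≈ 2.2317)
f + G(64, 219) = 8911/3993 + 217/8 = 937769/31944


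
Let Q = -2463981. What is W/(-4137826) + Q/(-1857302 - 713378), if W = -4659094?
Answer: 20568241567/9867371560 ≈ 2.0845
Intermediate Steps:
W/(-4137826) + Q/(-1857302 - 713378) = -4659094/(-4137826) - 2463981/(-1857302 - 713378) = -4659094*(-1/4137826) - 2463981/(-2570680) = 211777/188083 - 2463981*(-1/2570680) = 211777/188083 + 2463981/2570680 = 20568241567/9867371560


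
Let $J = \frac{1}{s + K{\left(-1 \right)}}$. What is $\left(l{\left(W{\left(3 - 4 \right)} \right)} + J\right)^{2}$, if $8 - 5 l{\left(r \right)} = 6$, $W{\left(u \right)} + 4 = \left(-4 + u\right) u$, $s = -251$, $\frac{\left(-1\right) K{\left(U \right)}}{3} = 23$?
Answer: $\frac{16129}{102400} \approx 0.15751$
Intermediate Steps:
$K{\left(U \right)} = -69$ ($K{\left(U \right)} = \left(-3\right) 23 = -69$)
$W{\left(u \right)} = -4 + u \left(-4 + u\right)$ ($W{\left(u \right)} = -4 + \left(-4 + u\right) u = -4 + u \left(-4 + u\right)$)
$l{\left(r \right)} = \frac{2}{5}$ ($l{\left(r \right)} = \frac{8}{5} - \frac{6}{5} = \frac{2}{5}$)
$J = - \frac{1}{320}$ ($J = \frac{1}{-251 - 69} = \frac{1}{-320} = - \frac{1}{320} \approx -0.003125$)
$\left(l{\left(W{\left(3 - 4 \right)} \right)} + J\right)^{2} = \left(\frac{2}{5} - \frac{1}{320}\right)^{2} = \left(\frac{127}{320}\right)^{2} = \frac{16129}{102400}$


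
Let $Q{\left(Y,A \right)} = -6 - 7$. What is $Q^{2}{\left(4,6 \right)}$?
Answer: $169$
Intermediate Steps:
$Q{\left(Y,A \right)} = -13$
$Q^{2}{\left(4,6 \right)} = \left(-13\right)^{2} = 169$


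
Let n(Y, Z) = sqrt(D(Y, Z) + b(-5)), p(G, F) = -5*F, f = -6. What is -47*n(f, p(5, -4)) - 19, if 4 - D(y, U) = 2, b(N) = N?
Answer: -19 - 47*I*sqrt(3) ≈ -19.0 - 81.406*I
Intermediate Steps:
D(y, U) = 2 (D(y, U) = 4 - 1*2 = 4 - 2 = 2)
n(Y, Z) = I*sqrt(3) (n(Y, Z) = sqrt(2 - 5) = sqrt(-3) = I*sqrt(3))
-47*n(f, p(5, -4)) - 19 = -47*I*sqrt(3) - 19 = -19 - 47*I*sqrt(3)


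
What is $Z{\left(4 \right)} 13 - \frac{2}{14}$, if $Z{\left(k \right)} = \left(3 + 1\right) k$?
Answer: $\frac{1455}{7} \approx 207.86$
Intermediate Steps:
$Z{\left(k \right)} = 4 k$
$Z{\left(4 \right)} 13 - \frac{2}{14} = 4 \cdot 4 \cdot 13 - \frac{2}{14} = 16 \cdot 13 - \frac{1}{7} = 208 - \frac{1}{7} = \frac{1455}{7}$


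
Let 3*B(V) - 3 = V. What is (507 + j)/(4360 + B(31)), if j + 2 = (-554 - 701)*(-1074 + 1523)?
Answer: -844485/6557 ≈ -128.79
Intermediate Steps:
B(V) = 1 + V/3
j = -563497 (j = -2 + (-554 - 701)*(-1074 + 1523) = -2 - 1255*449 = -2 - 563495 = -563497)
(507 + j)/(4360 + B(31)) = (507 - 563497)/(4360 + (1 + (1/3)*31)) = -562990/(4360 + (1 + 31/3)) = -562990/(4360 + 34/3) = -562990/13114/3 = -562990*3/13114 = -844485/6557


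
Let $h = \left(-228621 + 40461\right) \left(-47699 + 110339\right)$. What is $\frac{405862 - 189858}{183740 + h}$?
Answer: $- \frac{54001}{2946539665} \approx -1.8327 \cdot 10^{-5}$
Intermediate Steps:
$h = -11786342400$ ($h = \left(-188160\right) 62640 = -11786342400$)
$\frac{405862 - 189858}{183740 + h} = \frac{405862 - 189858}{183740 - 11786342400} = \frac{216004}{-11786158660} = 216004 \left(- \frac{1}{11786158660}\right) = - \frac{54001}{2946539665}$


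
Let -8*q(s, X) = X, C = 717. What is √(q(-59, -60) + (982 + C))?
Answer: √6826/2 ≈ 41.310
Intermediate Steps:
q(s, X) = -X/8
√(q(-59, -60) + (982 + C)) = √(-⅛*(-60) + (982 + 717)) = √(15/2 + 1699) = √(3413/2) = √6826/2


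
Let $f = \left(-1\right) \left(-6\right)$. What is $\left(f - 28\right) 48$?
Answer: $-1056$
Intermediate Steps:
$f = 6$
$\left(f - 28\right) 48 = \left(6 - 28\right) 48 = \left(-22\right) 48 = -1056$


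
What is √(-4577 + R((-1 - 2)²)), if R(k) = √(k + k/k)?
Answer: √(-4577 + √10) ≈ 67.63*I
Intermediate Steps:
R(k) = √(1 + k) (R(k) = √(k + 1) = √(1 + k))
√(-4577 + R((-1 - 2)²)) = √(-4577 + √(1 + (-1 - 2)²)) = √(-4577 + √(1 + (-3)²)) = √(-4577 + √(1 + 9)) = √(-4577 + √10)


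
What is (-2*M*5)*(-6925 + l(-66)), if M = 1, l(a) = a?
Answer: 69910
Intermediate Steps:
(-2*M*5)*(-6925 + l(-66)) = (-2*1*5)*(-6925 - 66) = -2*5*(-6991) = -10*(-6991) = 69910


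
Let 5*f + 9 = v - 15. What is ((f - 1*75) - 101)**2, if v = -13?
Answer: 840889/25 ≈ 33636.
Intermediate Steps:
f = -37/5 (f = -9/5 + (-13 - 15)/5 = -9/5 + (1/5)*(-28) = -9/5 - 28/5 = -37/5 ≈ -7.4000)
((f - 1*75) - 101)**2 = ((-37/5 - 1*75) - 101)**2 = ((-37/5 - 75) - 101)**2 = (-412/5 - 101)**2 = (-917/5)**2 = 840889/25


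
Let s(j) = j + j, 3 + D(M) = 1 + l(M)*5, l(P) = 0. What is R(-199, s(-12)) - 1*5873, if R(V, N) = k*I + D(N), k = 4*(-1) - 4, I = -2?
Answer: -5859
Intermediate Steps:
D(M) = -2 (D(M) = -3 + (1 + 0*5) = -3 + (1 + 0) = -3 + 1 = -2)
k = -8 (k = -4 - 4 = -8)
s(j) = 2*j
R(V, N) = 14 (R(V, N) = -8*(-2) - 2 = 16 - 2 = 14)
R(-199, s(-12)) - 1*5873 = 14 - 1*5873 = 14 - 5873 = -5859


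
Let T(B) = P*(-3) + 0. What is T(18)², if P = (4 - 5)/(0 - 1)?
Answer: 9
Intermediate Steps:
P = 1 (P = -1/(-1) = -1*(-1) = 1)
T(B) = -3 (T(B) = 1*(-3) + 0 = -3 + 0 = -3)
T(18)² = (-3)² = 9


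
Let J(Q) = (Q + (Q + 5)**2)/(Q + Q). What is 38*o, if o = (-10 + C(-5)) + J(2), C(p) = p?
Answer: -171/2 ≈ -85.500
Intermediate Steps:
J(Q) = (Q + (5 + Q)**2)/(2*Q) (J(Q) = (Q + (5 + Q)**2)/((2*Q)) = (Q + (5 + Q)**2)*(1/(2*Q)) = (Q + (5 + Q)**2)/(2*Q))
o = -9/4 (o = (-10 - 5) + (1/2)*(2 + (5 + 2)**2)/2 = -15 + (1/2)*(1/2)*(2 + 7**2) = -15 + (1/2)*(1/2)*(2 + 49) = -15 + (1/2)*(1/2)*51 = -15 + 51/4 = -9/4 ≈ -2.2500)
38*o = 38*(-9/4) = -171/2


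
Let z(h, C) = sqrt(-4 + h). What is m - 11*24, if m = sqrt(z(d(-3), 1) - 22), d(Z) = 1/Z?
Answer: -264 + sqrt(-198 + 3*I*sqrt(39))/3 ≈ -263.78 + 4.6956*I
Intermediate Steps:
d(Z) = 1/Z
m = sqrt(-22 + I*sqrt(39)/3) (m = sqrt(sqrt(-4 + 1/(-3)) - 22) = sqrt(sqrt(-4 - 1/3) - 22) = sqrt(sqrt(-13/3) - 22) = sqrt(I*sqrt(39)/3 - 22) = sqrt(-22 + I*sqrt(39)/3) ≈ 0.22166 + 4.6956*I)
m - 11*24 = sqrt(-198 + 3*I*sqrt(39))/3 - 11*24 = sqrt(-198 + 3*I*sqrt(39))/3 - 264 = -264 + sqrt(-198 + 3*I*sqrt(39))/3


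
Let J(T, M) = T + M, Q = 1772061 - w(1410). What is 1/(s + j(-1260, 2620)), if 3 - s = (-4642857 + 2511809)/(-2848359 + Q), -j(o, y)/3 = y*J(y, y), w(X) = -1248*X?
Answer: -341691/14073020111803 ≈ -2.4280e-8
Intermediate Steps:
Q = 3531741 (Q = 1772061 - (-1248)*1410 = 1772061 - 1*(-1759680) = 1772061 + 1759680 = 3531741)
J(T, M) = M + T
j(o, y) = -6*y² (j(o, y) = -3*y*(y + y) = -3*y*2*y = -6*y²)
s = 2090597/341691 (s = 3 - (-4642857 + 2511809)/(-2848359 + 3531741) = 3 - (-2131048)/683382 = 3 - 1*(-1065524/341691) = 3 + 1065524/341691 = 2090597/341691 ≈ 6.1184)
1/(s + j(-1260, 2620)) = 1/(2090597/341691 - 6*2620²) = 1/(2090597/341691 - 6*6864400) = 1/(2090597/341691 - 41186400) = 1/(-14073020111803/341691) = -341691/14073020111803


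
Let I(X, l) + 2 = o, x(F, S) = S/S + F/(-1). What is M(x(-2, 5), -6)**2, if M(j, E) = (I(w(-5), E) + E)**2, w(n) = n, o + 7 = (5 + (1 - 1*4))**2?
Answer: 14641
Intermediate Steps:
o = -3 (o = -7 + (5 + (1 - 1*4))**2 = -7 + (5 + (1 - 4))**2 = -7 + (5 - 3)**2 = -7 + 2**2 = -7 + 4 = -3)
x(F, S) = 1 - F (x(F, S) = 1 + F*(-1) = 1 - F)
I(X, l) = -5 (I(X, l) = -2 - 3 = -5)
M(j, E) = (-5 + E)**2
M(x(-2, 5), -6)**2 = ((-5 - 6)**2)**2 = ((-11)**2)**2 = 121**2 = 14641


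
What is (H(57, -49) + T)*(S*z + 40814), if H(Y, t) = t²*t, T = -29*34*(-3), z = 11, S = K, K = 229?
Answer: -4969905103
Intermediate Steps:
S = 229
T = 2958 (T = -986*(-3) = 2958)
H(Y, t) = t³
(H(57, -49) + T)*(S*z + 40814) = ((-49)³ + 2958)*(229*11 + 40814) = (-117649 + 2958)*(2519 + 40814) = -114691*43333 = -4969905103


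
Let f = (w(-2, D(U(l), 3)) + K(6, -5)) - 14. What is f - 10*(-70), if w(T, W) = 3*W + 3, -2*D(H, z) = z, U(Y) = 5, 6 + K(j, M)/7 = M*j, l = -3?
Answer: 865/2 ≈ 432.50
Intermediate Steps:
K(j, M) = -42 + 7*M*j (K(j, M) = -42 + 7*(M*j) = -42 + 7*M*j)
D(H, z) = -z/2
w(T, W) = 3 + 3*W
f = -535/2 (f = ((3 + 3*(-½*3)) + (-42 + 7*(-5)*6)) - 14 = ((3 + 3*(-3/2)) + (-42 - 210)) - 14 = ((3 - 9/2) - 252) - 14 = (-3/2 - 252) - 14 = -507/2 - 14 = -535/2 ≈ -267.50)
f - 10*(-70) = -535/2 - 10*(-70) = -535/2 + 700 = 865/2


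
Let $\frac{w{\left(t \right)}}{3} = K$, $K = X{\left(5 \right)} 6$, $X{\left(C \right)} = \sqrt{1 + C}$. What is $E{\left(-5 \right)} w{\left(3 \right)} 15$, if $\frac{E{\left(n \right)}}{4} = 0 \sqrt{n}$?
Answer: $0$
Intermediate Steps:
$K = 6 \sqrt{6}$ ($K = \sqrt{1 + 5} \cdot 6 = \sqrt{6} \cdot 6 = 6 \sqrt{6} \approx 14.697$)
$E{\left(n \right)} = 0$ ($E{\left(n \right)} = 4 \cdot 0 \sqrt{n} = 4 \cdot 0 = 0$)
$w{\left(t \right)} = 18 \sqrt{6}$ ($w{\left(t \right)} = 3 \cdot 6 \sqrt{6} = 18 \sqrt{6}$)
$E{\left(-5 \right)} w{\left(3 \right)} 15 = 0 \cdot 18 \sqrt{6} \cdot 15 = 0 \cdot 15 = 0$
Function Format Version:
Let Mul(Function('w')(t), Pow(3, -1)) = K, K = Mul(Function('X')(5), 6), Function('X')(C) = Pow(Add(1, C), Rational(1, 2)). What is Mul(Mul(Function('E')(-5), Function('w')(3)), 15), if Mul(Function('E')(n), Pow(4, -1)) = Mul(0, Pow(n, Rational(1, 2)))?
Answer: 0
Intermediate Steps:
K = Mul(6, Pow(6, Rational(1, 2))) (K = Mul(Pow(Add(1, 5), Rational(1, 2)), 6) = Mul(Pow(6, Rational(1, 2)), 6) = Mul(6, Pow(6, Rational(1, 2))) ≈ 14.697)
Function('E')(n) = 0 (Function('E')(n) = Mul(4, Mul(0, Pow(n, Rational(1, 2)))) = Mul(4, 0) = 0)
Function('w')(t) = Mul(18, Pow(6, Rational(1, 2))) (Function('w')(t) = Mul(3, Mul(6, Pow(6, Rational(1, 2)))) = Mul(18, Pow(6, Rational(1, 2))))
Mul(Mul(Function('E')(-5), Function('w')(3)), 15) = Mul(Mul(0, Mul(18, Pow(6, Rational(1, 2)))), 15) = Mul(0, 15) = 0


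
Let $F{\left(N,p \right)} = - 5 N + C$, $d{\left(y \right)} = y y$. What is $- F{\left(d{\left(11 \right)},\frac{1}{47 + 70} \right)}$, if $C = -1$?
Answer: $606$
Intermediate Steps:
$d{\left(y \right)} = y^{2}$
$F{\left(N,p \right)} = -1 - 5 N$ ($F{\left(N,p \right)} = - 5 N - 1 = -1 - 5 N$)
$- F{\left(d{\left(11 \right)},\frac{1}{47 + 70} \right)} = - (-1 - 5 \cdot 11^{2}) = - (-1 - 605) = \left(-1\right) \left(-606\right) = 606$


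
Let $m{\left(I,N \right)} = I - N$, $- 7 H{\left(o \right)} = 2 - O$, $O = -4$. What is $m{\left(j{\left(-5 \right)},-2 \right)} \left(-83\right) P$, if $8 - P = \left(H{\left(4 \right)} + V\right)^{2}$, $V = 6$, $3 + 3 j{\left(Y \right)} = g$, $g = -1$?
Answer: $\frac{150064}{147} \approx 1020.8$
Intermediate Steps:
$j{\left(Y \right)} = - \frac{4}{3}$ ($j{\left(Y \right)} = -1 + \frac{1}{3} \left(-1\right) = -1 - \frac{1}{3} = - \frac{4}{3}$)
$H{\left(o \right)} = - \frac{6}{7}$ ($H{\left(o \right)} = - \frac{2 - -4}{7} = - \frac{2 + 4}{7} = \left(- \frac{1}{7}\right) 6 = - \frac{6}{7}$)
$P = - \frac{904}{49}$ ($P = 8 - \left(- \frac{6}{7} + 6\right)^{2} = 8 - \left(\frac{36}{7}\right)^{2} = 8 - \frac{1296}{49} = - \frac{904}{49} \approx -18.449$)
$m{\left(j{\left(-5 \right)},-2 \right)} \left(-83\right) P = \left(- \frac{4}{3} - -2\right) \left(-83\right) \left(- \frac{904}{49}\right) = \left(- \frac{4}{3} + 2\right) \left(-83\right) \left(- \frac{904}{49}\right) = \frac{2}{3} \left(-83\right) \left(- \frac{904}{49}\right) = \left(- \frac{166}{3}\right) \left(- \frac{904}{49}\right) = \frac{150064}{147}$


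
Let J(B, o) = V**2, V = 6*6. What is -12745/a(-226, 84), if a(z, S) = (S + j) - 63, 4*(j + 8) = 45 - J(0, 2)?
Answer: 50980/1199 ≈ 42.519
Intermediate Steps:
V = 36
J(B, o) = 1296 (J(B, o) = 36**2 = 1296)
j = -1283/4 (j = -8 + (45 - 1*1296)/4 = -8 + (45 - 1296)/4 = -8 + (1/4)*(-1251) = -8 - 1251/4 = -1283/4 ≈ -320.75)
a(z, S) = -1535/4 + S (a(z, S) = (S - 1283/4) - 63 = (-1283/4 + S) - 63 = -1535/4 + S)
-12745/a(-226, 84) = -12745/(-1535/4 + 84) = -12745/(-1199/4) = -12745*(-4/1199) = 50980/1199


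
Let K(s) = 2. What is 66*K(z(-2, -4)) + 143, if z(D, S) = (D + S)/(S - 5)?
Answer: 275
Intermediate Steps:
z(D, S) = (D + S)/(-5 + S)
66*K(z(-2, -4)) + 143 = 66*2 + 143 = 132 + 143 = 275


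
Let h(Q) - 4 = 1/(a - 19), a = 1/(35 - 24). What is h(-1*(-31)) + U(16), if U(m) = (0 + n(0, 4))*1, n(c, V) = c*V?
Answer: 821/208 ≈ 3.9471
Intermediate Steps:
n(c, V) = V*c
a = 1/11 ≈ 0.090909
U(m) = 0 (U(m) = (0 + 4*0)*1 = (0 + 0)*1 = 0*1 = 0)
h(Q) = 821/208 (h(Q) = 4 + 1/(1/11 - 19) = 4 + 1/(-208/11) = 4 - 11/208 = 821/208)
h(-1*(-31)) + U(16) = 821/208 + 0 = 821/208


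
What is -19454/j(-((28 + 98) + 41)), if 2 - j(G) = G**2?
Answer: 19454/27887 ≈ 0.69760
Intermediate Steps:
j(G) = 2 - G**2
-19454/j(-((28 + 98) + 41)) = -19454/(2 - (-((28 + 98) + 41))**2) = -19454/(2 - (-(126 + 41))**2) = -19454/(2 - (-1*167)**2) = -19454/(2 - 1*(-167)**2) = -19454/(2 - 1*27889) = -19454/(2 - 27889) = -19454/(-27887) = -19454*(-1/27887) = 19454/27887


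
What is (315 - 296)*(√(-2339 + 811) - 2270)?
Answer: -43130 + 38*I*√382 ≈ -43130.0 + 742.7*I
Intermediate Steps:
(315 - 296)*(√(-2339 + 811) - 2270) = 19*(√(-1528) - 2270) = 19*(2*I*√382 - 2270) = 19*(-2270 + 2*I*√382) = -43130 + 38*I*√382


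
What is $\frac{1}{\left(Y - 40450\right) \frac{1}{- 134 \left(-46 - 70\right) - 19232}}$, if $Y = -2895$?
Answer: $\frac{3688}{43345} \approx 0.085085$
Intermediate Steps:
$\frac{1}{\left(Y - 40450\right) \frac{1}{- 134 \left(-46 - 70\right) - 19232}} = \frac{1}{\left(-2895 - 40450\right) \frac{1}{- 134 \left(-46 - 70\right) - 19232}} = \frac{1}{\left(-43345\right) \frac{1}{- 134 \left(-46 - 70\right) - 19232}} = \frac{1}{\left(-43345\right) \frac{1}{\left(-134\right) \left(-116\right) - 19232}} = \frac{1}{\left(-43345\right) \frac{1}{15544 - 19232}} = \frac{1}{\left(-43345\right) \frac{1}{-3688}} = \frac{1}{\left(-43345\right) \left(- \frac{1}{3688}\right)} = \frac{1}{\frac{43345}{3688}} = \frac{3688}{43345}$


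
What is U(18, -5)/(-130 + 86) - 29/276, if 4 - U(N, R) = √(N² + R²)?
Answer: -595/3036 + √349/44 ≈ 0.22860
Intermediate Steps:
U(N, R) = 4 - √(N² + R²)
U(18, -5)/(-130 + 86) - 29/276 = (4 - √(18² + (-5)²))/(-130 + 86) - 29/276 = (4 - √(324 + 25))/(-44) - 29*1/276 = (4 - √349)*(-1/44) - 29/276 = (-1/11 + √349/44) - 29/276 = -595/3036 + √349/44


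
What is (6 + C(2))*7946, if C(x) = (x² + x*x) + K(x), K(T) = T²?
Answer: 143028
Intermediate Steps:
C(x) = 3*x² (C(x) = (x² + x*x) + x² = (x² + x²) + x² = 2*x² + x² = 3*x²)
(6 + C(2))*7946 = (6 + 3*2²)*7946 = (6 + 3*4)*7946 = (6 + 12)*7946 = 18*7946 = 143028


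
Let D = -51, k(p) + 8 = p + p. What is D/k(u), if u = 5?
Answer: -51/2 ≈ -25.500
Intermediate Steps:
k(p) = -8 + 2*p (k(p) = -8 + (p + p) = -8 + 2*p)
D/k(u) = -51/(-8 + 2*5) = -51/(-8 + 10) = -51/2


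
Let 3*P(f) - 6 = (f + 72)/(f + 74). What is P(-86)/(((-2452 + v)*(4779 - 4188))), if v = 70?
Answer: -43/25339716 ≈ -1.6969e-6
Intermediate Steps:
P(f) = 2 + (72 + f)/(3*(74 + f)) (P(f) = 2 + ((f + 72)/(f + 74))/3 = 2 + ((72 + f)/(74 + f))/3 = 2 + (72 + f)/(3*(74 + f)))
P(-86)/(((-2452 + v)*(4779 - 4188))) = ((516 + 7*(-86))/(3*(74 - 86)))/(((-2452 + 70)*(4779 - 4188))) = ((⅓)*(516 - 602)/(-12))/((-2382*591)) = ((⅓)*(-1/12)*(-86))/(-1407762) = (43/18)*(-1/1407762) = -43/25339716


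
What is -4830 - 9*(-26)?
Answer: -4596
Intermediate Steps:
-4830 - 9*(-26) = -4830 + 234 = -4596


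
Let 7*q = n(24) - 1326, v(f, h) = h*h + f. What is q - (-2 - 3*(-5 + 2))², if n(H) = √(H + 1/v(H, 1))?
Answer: -1669/7 + √601/35 ≈ -237.73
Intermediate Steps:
v(f, h) = f + h² (v(f, h) = h² + f = f + h²)
n(H) = √(H + 1/(1 + H)) (n(H) = √(H + 1/(H + 1²)) = √(H + 1/(H + 1)) = √(H + 1/(1 + H)))
q = -1326/7 + √601/35 (q = (√((1 + 24*(1 + 24))/(1 + 24)) - 1326)/7 = (√((1 + 24*25)/25) - 1326)/7 = (√((1 + 600)/25) - 1326)/7 = (√((1/25)*601) - 1326)/7 = (√(601/25) - 1326)/7 = (√601/5 - 1326)/7 = (-1326 + √601/5)/7 = -1326/7 + √601/35 ≈ -188.73)
q - (-2 - 3*(-5 + 2))² = (-1326/7 + √601/35) - (-2 - 3*(-5 + 2))² = (-1326/7 + √601/35) - (-2 - 3*(-3))² = (-1326/7 + √601/35) - (-2 + 9)² = (-1326/7 + √601/35) - 1*7² = (-1326/7 + √601/35) - 1*49 = (-1326/7 + √601/35) - 49 = -1669/7 + √601/35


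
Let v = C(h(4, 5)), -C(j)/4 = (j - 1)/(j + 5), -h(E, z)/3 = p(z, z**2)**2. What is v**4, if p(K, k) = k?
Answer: 198176118870016/764269350625 ≈ 259.30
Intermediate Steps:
h(E, z) = -3*z**4
C(j) = -4*(-1 + j)/(5 + j) (C(j) = -4*(j - 1)/(j + 5) = -4*(-1 + j)/(5 + j))
v = -3752/935 (v = 4*(1 - (-3)*5**4)/(5 - 3*5**4) = 4*(1 - (-3)*625)/(5 - 3*625) = 4*(1 - 1*(-1875))/(5 - 1875) = 4*(1 + 1875)/(-1870) = 4*(-1/1870)*1876 = -3752/935 ≈ -4.0128)
v**4 = (-3752/935)**4 = 198176118870016/764269350625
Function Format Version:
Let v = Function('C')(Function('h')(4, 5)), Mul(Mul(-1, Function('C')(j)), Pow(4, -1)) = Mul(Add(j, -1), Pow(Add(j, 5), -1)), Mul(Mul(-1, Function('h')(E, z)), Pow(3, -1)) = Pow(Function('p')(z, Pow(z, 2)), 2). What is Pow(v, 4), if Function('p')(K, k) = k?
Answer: Rational(198176118870016, 764269350625) ≈ 259.30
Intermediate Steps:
Function('h')(E, z) = Mul(-3, Pow(z, 4)) (Function('h')(E, z) = Mul(-3, Pow(Pow(z, 2), 2)) = Mul(-3, Pow(z, 4)))
Function('C')(j) = Mul(-4, Pow(Add(5, j), -1), Add(-1, j)) (Function('C')(j) = Mul(-4, Mul(Add(j, -1), Pow(Add(j, 5), -1))) = Mul(-4, Mul(Add(-1, j), Pow(Add(5, j), -1))) = Mul(-4, Mul(Pow(Add(5, j), -1), Add(-1, j))) = Mul(-4, Pow(Add(5, j), -1), Add(-1, j)))
v = Rational(-3752, 935) (v = Mul(4, Pow(Add(5, Mul(-3, Pow(5, 4))), -1), Add(1, Mul(-1, Mul(-3, Pow(5, 4))))) = Mul(4, Pow(Add(5, Mul(-3, 625)), -1), Add(1, Mul(-1, Mul(-3, 625)))) = Mul(4, Pow(Add(5, -1875), -1), Add(1, Mul(-1, -1875))) = Mul(4, Pow(-1870, -1), Add(1, 1875)) = Mul(4, Rational(-1, 1870), 1876) = Rational(-3752, 935) ≈ -4.0128)
Pow(v, 4) = Pow(Rational(-3752, 935), 4) = Rational(198176118870016, 764269350625)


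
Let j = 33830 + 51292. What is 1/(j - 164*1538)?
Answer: -1/167110 ≈ -5.9841e-6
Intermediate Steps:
j = 85122
1/(j - 164*1538) = 1/(85122 - 164*1538) = 1/(85122 - 252232) = 1/(-167110) = -1/167110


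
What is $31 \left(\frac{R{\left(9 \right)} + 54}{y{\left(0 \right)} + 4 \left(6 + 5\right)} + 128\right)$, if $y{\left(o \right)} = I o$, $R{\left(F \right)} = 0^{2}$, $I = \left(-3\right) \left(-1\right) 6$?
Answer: $\frac{88133}{22} \approx 4006.0$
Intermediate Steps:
$I = 18$ ($I = 3 \cdot 6 = 18$)
$R{\left(F \right)} = 0$
$y{\left(o \right)} = 18 o$
$31 \left(\frac{R{\left(9 \right)} + 54}{y{\left(0 \right)} + 4 \left(6 + 5\right)} + 128\right) = 31 \left(\frac{0 + 54}{18 \cdot 0 + 4 \left(6 + 5\right)} + 128\right) = 31 \left(\frac{54}{0 + 4 \cdot 11} + 128\right) = 31 \left(\frac{54}{0 + 44} + 128\right) = 31 \left(\frac{54}{44} + 128\right) = 31 \left(54 \cdot \frac{1}{44} + 128\right) = 31 \left(\frac{27}{22} + 128\right) = 31 \cdot \frac{2843}{22} = \frac{88133}{22}$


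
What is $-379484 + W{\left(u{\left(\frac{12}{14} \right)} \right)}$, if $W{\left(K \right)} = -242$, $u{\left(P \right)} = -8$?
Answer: $-379726$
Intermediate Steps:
$-379484 + W{\left(u{\left(\frac{12}{14} \right)} \right)} = -379484 - 242 = -379726$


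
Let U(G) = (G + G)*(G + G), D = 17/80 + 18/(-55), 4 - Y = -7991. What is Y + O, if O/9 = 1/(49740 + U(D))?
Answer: 76989246979395/9629674201 ≈ 7995.0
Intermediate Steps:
Y = 7995 (Y = 4 - 1*(-7991) = 4 + 7991 = 7995)
D = -101/880 (D = 17*(1/80) + 18*(-1/55) = 17/80 - 18/55 = -101/880 ≈ -0.11477)
U(G) = 4*G**2 (U(G) = (2*G)*(2*G) = 4*G**2)
O = 1742400/9629674201 (O = 9/(49740 + 4*(-101/880)**2) = 9/(49740 + 4*(10201/774400)) = 9/(49740 + 10201/193600) = 9/(9629674201/193600) = 9*(193600/9629674201) = 1742400/9629674201 ≈ 0.00018094)
Y + O = 7995 + 1742400/9629674201 = 76989246979395/9629674201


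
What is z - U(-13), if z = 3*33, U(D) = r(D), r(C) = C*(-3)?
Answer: 60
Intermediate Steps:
r(C) = -3*C
U(D) = -3*D
z = 99
z - U(-13) = 99 - (-3)*(-13) = 99 - 1*39 = 99 - 39 = 60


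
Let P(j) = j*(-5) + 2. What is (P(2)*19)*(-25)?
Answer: 3800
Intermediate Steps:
P(j) = 2 - 5*j (P(j) = -5*j + 2 = 2 - 5*j)
(P(2)*19)*(-25) = ((2 - 5*2)*19)*(-25) = ((2 - 10)*19)*(-25) = -8*19*(-25) = -152*(-25) = 3800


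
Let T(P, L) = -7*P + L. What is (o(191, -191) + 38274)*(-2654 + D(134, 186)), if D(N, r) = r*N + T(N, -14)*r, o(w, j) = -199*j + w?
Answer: -11838328148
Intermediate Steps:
T(P, L) = L - 7*P
o(w, j) = w - 199*j
D(N, r) = N*r + r*(-14 - 7*N) (D(N, r) = r*N + (-14 - 7*N)*r = N*r + r*(-14 - 7*N))
(o(191, -191) + 38274)*(-2654 + D(134, 186)) = ((191 - 199*(-191)) + 38274)*(-2654 - 2*186*(7 + 3*134)) = ((191 + 38009) + 38274)*(-2654 - 2*186*(7 + 402)) = (38200 + 38274)*(-2654 - 2*186*409) = 76474*(-2654 - 152148) = 76474*(-154802) = -11838328148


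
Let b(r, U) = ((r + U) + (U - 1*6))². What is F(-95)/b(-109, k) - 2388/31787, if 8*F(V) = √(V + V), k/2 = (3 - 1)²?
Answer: -2388/31787 + I*√190/78408 ≈ -0.075125 + 0.0001758*I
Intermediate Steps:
k = 8 (k = 2*(3 - 1)² = 2*2² = 2*4 = 8)
b(r, U) = (-6 + r + 2*U)² (b(r, U) = ((U + r) + (U - 6))² = ((U + r) + (-6 + U))² = (-6 + r + 2*U)²)
F(V) = √2*√V/8 (F(V) = √(V + V)/8 = √(2*V)/8 = (√2*√V)/8 = √2*√V/8)
F(-95)/b(-109, k) - 2388/31787 = (√2*√(-95)/8)/((-6 - 109 + 2*8)²) - 2388/31787 = (√2*(I*√95)/8)/((-6 - 109 + 16)²) - 2388*1/31787 = (I*√190/8)/((-99)²) - 2388/31787 = (I*√190/8)/9801 - 2388/31787 = (I*√190/8)*(1/9801) - 2388/31787 = I*√190/78408 - 2388/31787 = -2388/31787 + I*√190/78408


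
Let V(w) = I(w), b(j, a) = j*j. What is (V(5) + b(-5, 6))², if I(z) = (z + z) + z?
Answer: 1600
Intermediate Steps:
b(j, a) = j²
I(z) = 3*z (I(z) = 2*z + z = 3*z)
V(w) = 3*w
(V(5) + b(-5, 6))² = (3*5 + (-5)²)² = (15 + 25)² = 40² = 1600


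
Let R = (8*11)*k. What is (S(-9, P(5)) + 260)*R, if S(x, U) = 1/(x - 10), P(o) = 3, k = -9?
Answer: -3911688/19 ≈ -2.0588e+5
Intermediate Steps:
S(x, U) = 1/(-10 + x)
R = -792 (R = (8*11)*(-9) = 88*(-9) = -792)
(S(-9, P(5)) + 260)*R = (1/(-10 - 9) + 260)*(-792) = (1/(-19) + 260)*(-792) = (-1/19 + 260)*(-792) = (4939/19)*(-792) = -3911688/19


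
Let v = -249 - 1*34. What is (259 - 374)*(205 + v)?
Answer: 8970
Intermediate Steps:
v = -283 (v = -249 - 34 = -283)
(259 - 374)*(205 + v) = (259 - 374)*(205 - 283) = -115*(-78) = 8970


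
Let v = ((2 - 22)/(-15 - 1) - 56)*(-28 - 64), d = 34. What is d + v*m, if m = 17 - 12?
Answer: 25219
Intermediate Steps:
v = 5037 (v = (-20/(-16) - 56)*(-92) = (-20*(-1/16) - 56)*(-92) = (5/4 - 56)*(-92) = -219/4*(-92) = 5037)
m = 5
d + v*m = 34 + 5037*5 = 34 + 25185 = 25219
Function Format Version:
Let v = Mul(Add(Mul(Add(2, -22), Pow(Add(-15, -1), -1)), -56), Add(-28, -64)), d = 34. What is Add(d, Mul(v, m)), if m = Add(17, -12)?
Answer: 25219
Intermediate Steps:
v = 5037 (v = Mul(Add(Mul(-20, Pow(-16, -1)), -56), -92) = Mul(Add(Mul(-20, Rational(-1, 16)), -56), -92) = Mul(Add(Rational(5, 4), -56), -92) = Mul(Rational(-219, 4), -92) = 5037)
m = 5
Add(d, Mul(v, m)) = Add(34, Mul(5037, 5)) = Add(34, 25185) = 25219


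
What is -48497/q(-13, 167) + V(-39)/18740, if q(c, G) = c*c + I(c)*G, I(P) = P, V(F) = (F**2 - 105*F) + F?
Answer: 459999467/18758740 ≈ 24.522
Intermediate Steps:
V(F) = F**2 - 104*F
q(c, G) = c**2 + G*c (q(c, G) = c*c + c*G = c**2 + G*c)
-48497/q(-13, 167) + V(-39)/18740 = -48497*(-1/(13*(167 - 13))) - 39*(-104 - 39)/18740 = -48497/((-13*154)) - 39*(-143)*(1/18740) = -48497/(-2002) + 5577*(1/18740) = -48497*(-1/2002) + 5577/18740 = 48497/2002 + 5577/18740 = 459999467/18758740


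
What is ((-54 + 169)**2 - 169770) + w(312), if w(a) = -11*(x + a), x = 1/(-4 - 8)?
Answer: -1919713/12 ≈ -1.5998e+5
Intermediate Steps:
x = -1/12 (x = 1/(-12) = -1/12 ≈ -0.083333)
w(a) = 11/12 - 11*a (w(a) = -11*(-1/12 + a) = 11/12 - 11*a)
((-54 + 169)**2 - 169770) + w(312) = ((-54 + 169)**2 - 169770) + (11/12 - 11*312) = (115**2 - 169770) + (11/12 - 3432) = (13225 - 169770) - 41173/12 = -156545 - 41173/12 = -1919713/12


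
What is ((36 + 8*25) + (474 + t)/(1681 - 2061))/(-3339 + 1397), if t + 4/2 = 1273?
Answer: -17587/147592 ≈ -0.11916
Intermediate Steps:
t = 1271 (t = -2 + 1273 = 1271)
((36 + 8*25) + (474 + t)/(1681 - 2061))/(-3339 + 1397) = ((36 + 8*25) + (474 + 1271)/(1681 - 2061))/(-3339 + 1397) = ((36 + 200) + 1745/(-380))/(-1942) = (236 + 1745*(-1/380))*(-1/1942) = (236 - 349/76)*(-1/1942) = (17587/76)*(-1/1942) = -17587/147592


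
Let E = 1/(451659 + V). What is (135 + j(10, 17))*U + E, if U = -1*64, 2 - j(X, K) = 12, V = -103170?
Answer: -2787911999/348489 ≈ -8000.0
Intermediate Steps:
j(X, K) = -10 (j(X, K) = 2 - 1*12 = 2 - 12 = -10)
U = -64
E = 1/348489 (E = 1/(451659 - 103170) = 1/348489 ≈ 2.8695e-6)
(135 + j(10, 17))*U + E = (135 - 10)*(-64) + 1/348489 = 125*(-64) + 1/348489 = -8000 + 1/348489 = -2787911999/348489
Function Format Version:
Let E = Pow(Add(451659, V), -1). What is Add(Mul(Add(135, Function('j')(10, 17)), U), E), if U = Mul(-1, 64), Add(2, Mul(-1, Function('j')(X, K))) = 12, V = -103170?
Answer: Rational(-2787911999, 348489) ≈ -8000.0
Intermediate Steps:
Function('j')(X, K) = -10 (Function('j')(X, K) = Add(2, Mul(-1, 12)) = Add(2, -12) = -10)
U = -64
E = Rational(1, 348489) (E = Pow(Add(451659, -103170), -1) = Pow(348489, -1) = Rational(1, 348489) ≈ 2.8695e-6)
Add(Mul(Add(135, Function('j')(10, 17)), U), E) = Add(Mul(Add(135, -10), -64), Rational(1, 348489)) = Add(Mul(125, -64), Rational(1, 348489)) = Add(-8000, Rational(1, 348489)) = Rational(-2787911999, 348489)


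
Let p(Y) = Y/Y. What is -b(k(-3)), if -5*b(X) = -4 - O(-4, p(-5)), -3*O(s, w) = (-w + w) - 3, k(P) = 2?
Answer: -1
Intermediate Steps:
p(Y) = 1
O(s, w) = 1 (O(s, w) = -((-w + w) - 3)/3 = -(0 - 3)/3 = -⅓*(-3) = 1)
b(X) = 1 (b(X) = -(-4 - 1*1)/5 = -(-4 - 1)/5 = -⅕*(-5) = 1)
-b(k(-3)) = -1*1 = -1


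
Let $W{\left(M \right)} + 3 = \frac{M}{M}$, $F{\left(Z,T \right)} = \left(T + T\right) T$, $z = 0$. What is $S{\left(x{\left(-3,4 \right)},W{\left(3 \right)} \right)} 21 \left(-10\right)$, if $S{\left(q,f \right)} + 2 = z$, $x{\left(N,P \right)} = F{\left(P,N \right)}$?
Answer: $420$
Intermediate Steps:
$F{\left(Z,T \right)} = 2 T^{2}$ ($F{\left(Z,T \right)} = 2 T T = 2 T^{2}$)
$W{\left(M \right)} = -2$ ($W{\left(M \right)} = -3 + \frac{M}{M} = -3 + 1 = -2$)
$x{\left(N,P \right)} = 2 N^{2}$
$S{\left(q,f \right)} = -2$ ($S{\left(q,f \right)} = -2 + 0 = -2$)
$S{\left(x{\left(-3,4 \right)},W{\left(3 \right)} \right)} 21 \left(-10\right) = \left(-2\right) 21 \left(-10\right) = \left(-42\right) \left(-10\right) = 420$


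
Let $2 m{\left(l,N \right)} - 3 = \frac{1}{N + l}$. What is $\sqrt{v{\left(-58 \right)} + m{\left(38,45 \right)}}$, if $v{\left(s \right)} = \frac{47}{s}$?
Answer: $\frac{\sqrt{16122086}}{4814} \approx 0.83407$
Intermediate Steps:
$m{\left(l,N \right)} = \frac{3}{2} + \frac{1}{2 \left(N + l\right)}$
$\sqrt{v{\left(-58 \right)} + m{\left(38,45 \right)}} = \sqrt{\frac{47}{-58} + \frac{1 + 3 \cdot 45 + 3 \cdot 38}{2 \left(45 + 38\right)}} = \sqrt{47 \left(- \frac{1}{58}\right) + \frac{1 + 135 + 114}{2 \cdot 83}} = \sqrt{- \frac{47}{58} + \frac{1}{2} \cdot \frac{1}{83} \cdot 250} = \sqrt{- \frac{47}{58} + \frac{125}{83}} = \sqrt{\frac{3349}{4814}} = \frac{\sqrt{16122086}}{4814}$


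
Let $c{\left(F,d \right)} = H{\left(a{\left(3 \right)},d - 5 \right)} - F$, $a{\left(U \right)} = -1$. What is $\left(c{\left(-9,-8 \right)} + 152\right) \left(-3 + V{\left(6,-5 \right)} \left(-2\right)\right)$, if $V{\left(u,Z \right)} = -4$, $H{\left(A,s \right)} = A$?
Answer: $800$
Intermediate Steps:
$c{\left(F,d \right)} = -1 - F$
$\left(c{\left(-9,-8 \right)} + 152\right) \left(-3 + V{\left(6,-5 \right)} \left(-2\right)\right) = \left(\left(-1 - -9\right) + 152\right) \left(-3 - -8\right) = \left(\left(-1 + 9\right) + 152\right) \left(-3 + 8\right) = \left(8 + 152\right) 5 = 160 \cdot 5 = 800$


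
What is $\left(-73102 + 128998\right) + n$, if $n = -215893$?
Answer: $-159997$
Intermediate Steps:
$\left(-73102 + 128998\right) + n = \left(-73102 + 128998\right) - 215893 = 55896 - 215893 = -159997$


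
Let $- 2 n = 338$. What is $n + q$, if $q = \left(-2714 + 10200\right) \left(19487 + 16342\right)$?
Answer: $268215725$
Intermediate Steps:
$q = 268215894$ ($q = 7486 \cdot 35829 = 268215894$)
$n = -169$ ($n = \left(- \frac{1}{2}\right) 338 = -169$)
$n + q = -169 + 268215894 = 268215725$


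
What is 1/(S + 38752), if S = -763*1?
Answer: 1/37989 ≈ 2.6323e-5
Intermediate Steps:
S = -763
1/(S + 38752) = 1/(-763 + 38752) = 1/37989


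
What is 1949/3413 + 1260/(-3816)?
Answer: 87139/361778 ≈ 0.24086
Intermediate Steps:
1949/3413 + 1260/(-3816) = 1949*(1/3413) + 1260*(-1/3816) = 1949/3413 - 35/106 = 87139/361778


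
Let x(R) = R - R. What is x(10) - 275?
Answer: -275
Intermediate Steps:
x(R) = 0
x(10) - 275 = 0 - 275 = -275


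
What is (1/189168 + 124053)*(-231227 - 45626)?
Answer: -6496870011572965/189168 ≈ -3.4344e+10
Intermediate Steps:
(1/189168 + 124053)*(-231227 - 45626) = (1/189168 + 124053)*(-276853) = (23466857905/189168)*(-276853) = -6496870011572965/189168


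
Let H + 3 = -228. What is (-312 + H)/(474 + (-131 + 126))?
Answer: -543/469 ≈ -1.1578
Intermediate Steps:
H = -231 (H = -3 - 228 = -231)
(-312 + H)/(474 + (-131 + 126)) = (-312 - 231)/(474 + (-131 + 126)) = -543/(474 - 5) = -543/469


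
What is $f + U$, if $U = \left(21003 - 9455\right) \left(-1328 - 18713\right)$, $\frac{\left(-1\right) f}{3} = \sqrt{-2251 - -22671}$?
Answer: $-231433468 - 6 \sqrt{5105} \approx -2.3143 \cdot 10^{8}$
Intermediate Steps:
$f = - 6 \sqrt{5105}$ ($f = - 3 \sqrt{-2251 - -22671} = - 3 \sqrt{-2251 + 22671} = - 3 \sqrt{20420} = - 3 \cdot 2 \sqrt{5105} = - 6 \sqrt{5105} \approx -428.7$)
$U = -231433468$ ($U = 11548 \left(-20041\right) = -231433468$)
$f + U = - 6 \sqrt{5105} - 231433468 = -231433468 - 6 \sqrt{5105}$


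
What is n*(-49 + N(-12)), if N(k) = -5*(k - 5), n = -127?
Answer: -4572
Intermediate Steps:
N(k) = 25 - 5*k (N(k) = -5*(-5 + k) = 25 - 5*k)
n*(-49 + N(-12)) = -127*(-49 + (25 - 5*(-12))) = -127*(-49 + (25 + 60)) = -127*(-49 + 85) = -127*36 = -4572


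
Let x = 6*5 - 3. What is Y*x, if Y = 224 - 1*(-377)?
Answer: 16227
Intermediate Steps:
x = 27 (x = 30 - 3 = 27)
Y = 601 (Y = 224 + 377 = 601)
Y*x = 601*27 = 16227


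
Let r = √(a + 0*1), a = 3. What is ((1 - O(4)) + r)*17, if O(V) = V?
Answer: -51 + 17*√3 ≈ -21.555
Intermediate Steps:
r = √3 (r = √(3 + 0*1) = √(3 + 0) = √3 ≈ 1.7320)
((1 - O(4)) + r)*17 = ((1 - 1*4) + √3)*17 = ((1 - 4) + √3)*17 = (-3 + √3)*17 = -51 + 17*√3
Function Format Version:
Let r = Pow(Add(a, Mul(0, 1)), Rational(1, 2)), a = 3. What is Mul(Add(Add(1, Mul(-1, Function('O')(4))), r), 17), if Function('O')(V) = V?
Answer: Add(-51, Mul(17, Pow(3, Rational(1, 2)))) ≈ -21.555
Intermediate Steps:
r = Pow(3, Rational(1, 2)) (r = Pow(Add(3, Mul(0, 1)), Rational(1, 2)) = Pow(Add(3, 0), Rational(1, 2)) = Pow(3, Rational(1, 2)) ≈ 1.7320)
Mul(Add(Add(1, Mul(-1, Function('O')(4))), r), 17) = Mul(Add(Add(1, Mul(-1, 4)), Pow(3, Rational(1, 2))), 17) = Mul(Add(Add(1, -4), Pow(3, Rational(1, 2))), 17) = Mul(Add(-3, Pow(3, Rational(1, 2))), 17) = Add(-51, Mul(17, Pow(3, Rational(1, 2))))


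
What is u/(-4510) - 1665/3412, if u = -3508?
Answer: 2230073/7694060 ≈ 0.28984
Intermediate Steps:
u/(-4510) - 1665/3412 = -3508/(-4510) - 1665/3412 = -3508*(-1/4510) - 1665*1/3412 = 1754/2255 - 1665/3412 = 2230073/7694060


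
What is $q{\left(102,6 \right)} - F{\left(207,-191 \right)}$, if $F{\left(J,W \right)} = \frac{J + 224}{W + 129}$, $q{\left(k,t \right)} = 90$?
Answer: $\frac{6011}{62} \approx 96.952$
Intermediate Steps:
$F{\left(J,W \right)} = \frac{224 + J}{129 + W}$
$q{\left(102,6 \right)} - F{\left(207,-191 \right)} = 90 - \frac{224 + 207}{129 - 191} = 90 - \frac{1}{-62} \cdot 431 = 90 - \left(- \frac{1}{62}\right) 431 = 90 - - \frac{431}{62} = 90 + \frac{431}{62} = \frac{6011}{62}$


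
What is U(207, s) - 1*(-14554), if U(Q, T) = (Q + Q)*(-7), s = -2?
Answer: 11656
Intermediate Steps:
U(Q, T) = -14*Q (U(Q, T) = (2*Q)*(-7) = -14*Q)
U(207, s) - 1*(-14554) = -14*207 - 1*(-14554) = -2898 + 14554 = 11656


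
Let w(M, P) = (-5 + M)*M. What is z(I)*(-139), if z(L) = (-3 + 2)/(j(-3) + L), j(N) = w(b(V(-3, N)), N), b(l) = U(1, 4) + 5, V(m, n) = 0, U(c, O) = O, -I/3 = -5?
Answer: 139/51 ≈ 2.7255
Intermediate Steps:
I = 15 (I = -3*(-5) = 15)
b(l) = 9 (b(l) = 4 + 5 = 9)
w(M, P) = M*(-5 + M)
j(N) = 36 (j(N) = 9*(-5 + 9) = 9*4 = 36)
z(L) = -1/(36 + L) (z(L) = (-3 + 2)/(36 + L) = -1/(36 + L))
z(I)*(-139) = -1/(36 + 15)*(-139) = -1/51*(-139) = 139/51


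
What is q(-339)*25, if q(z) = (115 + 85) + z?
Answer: -3475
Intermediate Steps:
q(z) = 200 + z
q(-339)*25 = (200 - 339)*25 = -139*25 = -3475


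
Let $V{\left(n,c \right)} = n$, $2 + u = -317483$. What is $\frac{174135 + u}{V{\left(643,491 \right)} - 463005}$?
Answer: $\frac{71675}{231181} \approx 0.31004$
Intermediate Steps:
$u = -317485$ ($u = -2 - 317483 = -317485$)
$\frac{174135 + u}{V{\left(643,491 \right)} - 463005} = \frac{174135 - 317485}{643 - 463005} = - \frac{143350}{-462362} = \left(-143350\right) \left(- \frac{1}{462362}\right) = \frac{71675}{231181}$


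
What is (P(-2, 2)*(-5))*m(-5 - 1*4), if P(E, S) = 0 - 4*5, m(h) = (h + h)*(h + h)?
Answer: 32400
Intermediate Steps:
m(h) = 4*h**2 (m(h) = (2*h)*(2*h) = 4*h**2)
P(E, S) = -20 (P(E, S) = 0 - 20 = -20)
(P(-2, 2)*(-5))*m(-5 - 1*4) = (-20*(-5))*(4*(-5 - 1*4)**2) = 100*(4*(-5 - 4)**2) = 100*(4*(-9)**2) = 100*(4*81) = 100*324 = 32400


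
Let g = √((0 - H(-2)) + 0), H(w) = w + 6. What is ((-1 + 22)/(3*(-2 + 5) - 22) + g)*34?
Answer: -714/13 + 68*I ≈ -54.923 + 68.0*I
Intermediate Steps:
H(w) = 6 + w
g = 2*I (g = √((0 - (6 - 2)) + 0) = √((0 - 1*4) + 0) = √((0 - 4) + 0) = √(-4 + 0) = √(-4) = 2*I ≈ 2.0*I)
((-1 + 22)/(3*(-2 + 5) - 22) + g)*34 = ((-1 + 22)/(3*(-2 + 5) - 22) + 2*I)*34 = (21/(3*3 - 22) + 2*I)*34 = (21/(9 - 22) + 2*I)*34 = (21/(-13) + 2*I)*34 = (21*(-1/13) + 2*I)*34 = (-21/13 + 2*I)*34 = -714/13 + 68*I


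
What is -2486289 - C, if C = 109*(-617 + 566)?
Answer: -2480730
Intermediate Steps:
C = -5559 (C = 109*(-51) = -5559)
-2486289 - C = -2486289 - 1*(-5559) = -2486289 + 5559 = -2480730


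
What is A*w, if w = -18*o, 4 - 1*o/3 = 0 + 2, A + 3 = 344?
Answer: -36828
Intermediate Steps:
A = 341 (A = -3 + 344 = 341)
o = 6 (o = 12 - 3*(0 + 2) = 12 - 3*2 = 12 - 6 = 6)
w = -108 (w = -18*6 = -108)
A*w = 341*(-108) = -36828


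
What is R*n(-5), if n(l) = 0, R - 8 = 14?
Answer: 0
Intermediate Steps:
R = 22 (R = 8 + 14 = 22)
R*n(-5) = 22*0 = 0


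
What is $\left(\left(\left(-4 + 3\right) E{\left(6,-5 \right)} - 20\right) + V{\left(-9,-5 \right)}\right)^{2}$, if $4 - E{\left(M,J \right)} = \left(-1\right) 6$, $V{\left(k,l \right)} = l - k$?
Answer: $676$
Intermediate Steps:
$E{\left(M,J \right)} = 10$ ($E{\left(M,J \right)} = 4 - \left(-1\right) 6 = 4 - -6 = 4 + 6 = 10$)
$\left(\left(\left(-4 + 3\right) E{\left(6,-5 \right)} - 20\right) + V{\left(-9,-5 \right)}\right)^{2} = \left(\left(\left(-4 + 3\right) 10 - 20\right) - -4\right)^{2} = \left(\left(\left(-1\right) 10 - 20\right) + \left(-5 + 9\right)\right)^{2} = \left(\left(-10 - 20\right) + 4\right)^{2} = \left(-30 + 4\right)^{2} = \left(-26\right)^{2} = 676$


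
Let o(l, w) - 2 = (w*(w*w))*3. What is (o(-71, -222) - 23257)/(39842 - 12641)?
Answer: -32846399/27201 ≈ -1207.5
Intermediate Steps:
o(l, w) = 2 + 3*w³ (o(l, w) = 2 + (w*(w*w))*3 = 2 + (w*w²)*3 = 2 + w³*3 = 2 + 3*w³)
(o(-71, -222) - 23257)/(39842 - 12641) = ((2 + 3*(-222)³) - 23257)/(39842 - 12641) = ((2 + 3*(-10941048)) - 23257)/27201 = ((2 - 32823144) - 23257)*(1/27201) = (-32823142 - 23257)*(1/27201) = -32846399*1/27201 = -32846399/27201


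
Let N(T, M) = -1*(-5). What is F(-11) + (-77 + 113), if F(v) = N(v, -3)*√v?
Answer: 36 + 5*I*√11 ≈ 36.0 + 16.583*I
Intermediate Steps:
N(T, M) = 5
F(v) = 5*√v
F(-11) + (-77 + 113) = 5*√(-11) + (-77 + 113) = 5*(I*√11) + 36 = 5*I*√11 + 36 = 36 + 5*I*√11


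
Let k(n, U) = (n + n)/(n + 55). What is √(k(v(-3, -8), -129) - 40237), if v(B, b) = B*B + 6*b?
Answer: 31*I*√670/4 ≈ 200.6*I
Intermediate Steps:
v(B, b) = B² + 6*b
k(n, U) = 2*n/(55 + n) (k(n, U) = (2*n)/(55 + n) = 2*n/(55 + n))
√(k(v(-3, -8), -129) - 40237) = √(2*((-3)² + 6*(-8))/(55 + ((-3)² + 6*(-8))) - 40237) = √(2*(9 - 48)/(55 + (9 - 48)) - 40237) = √(2*(-39)/(55 - 39) - 40237) = √(2*(-39)/16 - 40237) = √(2*(-39)*(1/16) - 40237) = √(-39/8 - 40237) = √(-321935/8) = 31*I*√670/4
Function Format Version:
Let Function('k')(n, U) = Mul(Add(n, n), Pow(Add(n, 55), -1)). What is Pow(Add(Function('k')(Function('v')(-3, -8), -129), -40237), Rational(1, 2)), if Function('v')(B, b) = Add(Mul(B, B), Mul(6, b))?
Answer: Mul(Rational(31, 4), I, Pow(670, Rational(1, 2))) ≈ Mul(200.60, I)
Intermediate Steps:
Function('v')(B, b) = Add(Pow(B, 2), Mul(6, b))
Function('k')(n, U) = Mul(2, n, Pow(Add(55, n), -1)) (Function('k')(n, U) = Mul(Mul(2, n), Pow(Add(55, n), -1)) = Mul(2, n, Pow(Add(55, n), -1)))
Pow(Add(Function('k')(Function('v')(-3, -8), -129), -40237), Rational(1, 2)) = Pow(Add(Mul(2, Add(Pow(-3, 2), Mul(6, -8)), Pow(Add(55, Add(Pow(-3, 2), Mul(6, -8))), -1)), -40237), Rational(1, 2)) = Pow(Add(Mul(2, Add(9, -48), Pow(Add(55, Add(9, -48)), -1)), -40237), Rational(1, 2)) = Pow(Add(Mul(2, -39, Pow(Add(55, -39), -1)), -40237), Rational(1, 2)) = Pow(Add(Mul(2, -39, Pow(16, -1)), -40237), Rational(1, 2)) = Pow(Add(Mul(2, -39, Rational(1, 16)), -40237), Rational(1, 2)) = Pow(Add(Rational(-39, 8), -40237), Rational(1, 2)) = Pow(Rational(-321935, 8), Rational(1, 2)) = Mul(Rational(31, 4), I, Pow(670, Rational(1, 2)))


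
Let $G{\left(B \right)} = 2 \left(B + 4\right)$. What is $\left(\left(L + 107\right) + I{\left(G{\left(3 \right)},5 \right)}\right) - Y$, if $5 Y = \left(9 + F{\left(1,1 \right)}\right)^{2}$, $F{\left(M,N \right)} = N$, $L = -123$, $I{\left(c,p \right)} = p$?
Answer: $-31$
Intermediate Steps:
$G{\left(B \right)} = 8 + 2 B$ ($G{\left(B \right)} = 2 \left(4 + B\right) = 8 + 2 B$)
$Y = 20$ ($Y = \frac{\left(9 + 1\right)^{2}}{5} = \frac{10^{2}}{5} = \frac{1}{5} \cdot 100 = 20$)
$\left(\left(L + 107\right) + I{\left(G{\left(3 \right)},5 \right)}\right) - Y = \left(\left(-123 + 107\right) + 5\right) - 20 = \left(-16 + 5\right) - 20 = -11 - 20 = -31$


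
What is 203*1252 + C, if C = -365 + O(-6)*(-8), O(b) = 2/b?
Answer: 761381/3 ≈ 2.5379e+5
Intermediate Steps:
C = -1087/3 (C = -365 + (2/(-6))*(-8) = -365 + (2*(-1/6))*(-8) = -365 - 1/3*(-8) = -365 + 8/3 = -1087/3 ≈ -362.33)
203*1252 + C = 203*1252 - 1087/3 = 254156 - 1087/3 = 761381/3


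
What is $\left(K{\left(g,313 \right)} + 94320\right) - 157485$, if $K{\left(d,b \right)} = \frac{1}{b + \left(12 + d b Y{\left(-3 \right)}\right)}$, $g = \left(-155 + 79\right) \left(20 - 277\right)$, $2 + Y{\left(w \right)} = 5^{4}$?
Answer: $- \frac{240577848889844}{3808720793} \approx -63165.0$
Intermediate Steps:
$Y{\left(w \right)} = 623$ ($Y{\left(w \right)} = -2 + 5^{4} = -2 + 625 = 623$)
$g = 19532$ ($g = \left(-76\right) \left(-257\right) = 19532$)
$K{\left(d,b \right)} = \frac{1}{12 + b + 623 b d}$ ($K{\left(d,b \right)} = \frac{1}{b + \left(12 + d b 623\right)} = \frac{1}{b + \left(12 + b d 623\right)} = \frac{1}{b + \left(12 + 623 b d\right)} = \frac{1}{12 + b + 623 b d}$)
$\left(K{\left(g,313 \right)} + 94320\right) - 157485 = \left(\frac{1}{12 + 313 + 623 \cdot 313 \cdot 19532} + 94320\right) - 157485 = \left(\frac{1}{12 + 313 + 3808720468} + 94320\right) - 157485 = \left(\frac{1}{3808720793} + 94320\right) - 157485 = \frac{359238545195761}{3808720793} - 157485 = - \frac{240577848889844}{3808720793}$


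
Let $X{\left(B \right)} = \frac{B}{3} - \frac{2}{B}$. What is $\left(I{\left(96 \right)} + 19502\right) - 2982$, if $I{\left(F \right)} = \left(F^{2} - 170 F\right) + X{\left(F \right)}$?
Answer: $\frac{453503}{48} \approx 9448.0$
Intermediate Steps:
$X{\left(B \right)} = - \frac{2}{B} + \frac{B}{3}$ ($X{\left(B \right)} = B \frac{1}{3} - \frac{2}{B} = \frac{B}{3} - \frac{2}{B} = - \frac{2}{B} + \frac{B}{3}$)
$I{\left(F \right)} = F^{2} - \frac{2}{F} - \frac{509 F}{3}$ ($I{\left(F \right)} = \left(F^{2} - 170 F\right) + \left(- \frac{2}{F} + \frac{F}{3}\right) = F^{2} - \frac{2}{F} - \frac{509 F}{3}$)
$\left(I{\left(96 \right)} + 19502\right) - 2982 = \left(\left(96^{2} - \frac{2}{96} - 16288\right) + 19502\right) - 2982 = \left(\left(9216 - \frac{1}{48} - 16288\right) + 19502\right) - 2982 = \left(- \frac{339457}{48} + 19502\right) - 2982 = \frac{596639}{48} - 2982 = \frac{453503}{48}$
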